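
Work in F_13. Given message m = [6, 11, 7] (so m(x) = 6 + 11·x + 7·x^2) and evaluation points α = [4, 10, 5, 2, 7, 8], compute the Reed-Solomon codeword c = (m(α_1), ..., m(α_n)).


c = [6, 10, 2, 4, 10, 9]

Message polynomial: m(x) = 6 + 11·x + 7·x^2 (mod 13).
For each evaluation point α_i, compute m(α_i) mod 13:
  α_1 = 4: Horner steps 7 → 0 → 6, so m(4) = 6.
  α_2 = 10: Horner steps 7 → 3 → 10, so m(10) = 10.
  α_3 = 5: Horner steps 7 → 7 → 2, so m(5) = 2.
  α_4 = 2: Horner steps 7 → 12 → 4, so m(2) = 4.
  α_5 = 7: Horner steps 7 → 8 → 10, so m(7) = 10.
  α_6 = 8: Horner steps 7 → 2 → 9, so m(8) = 9.
Codeword c = [6, 10, 2, 4, 10, 9] ∈ F_13^6.


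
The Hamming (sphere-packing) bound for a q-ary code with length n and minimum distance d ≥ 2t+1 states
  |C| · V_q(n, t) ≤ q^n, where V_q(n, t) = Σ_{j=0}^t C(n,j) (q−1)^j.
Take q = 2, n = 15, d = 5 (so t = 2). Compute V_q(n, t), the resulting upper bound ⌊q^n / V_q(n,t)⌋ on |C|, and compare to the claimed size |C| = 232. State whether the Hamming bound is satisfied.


V_q(n, t) = 121, q^n = 32768, Hamming bound = 270, |C| = 232 ≤ bound (satisfied).

Step 1: Compute V_q(n, t) = Σ_{j=0}^2 C(n, j) (q−1)^j.
  j = 0: C(15,0)·(1)^0 = 1·1 = 1.
  j = 1: C(15,1)·(1)^1 = 15·1 = 15.
  j = 2: C(15,2)·(1)^2 = 105·1 = 105.
  V_q(n, t) = 1 + 15 + 105 = 121.
Step 2: q^n = 2^15 = 32768.
Step 3: Hamming bound ⌊q^n / V_q(n,t)⌋ = ⌊32768/121⌋ = 270.
Step 4: Compare |C| = 232 to 270: satisfied.
The claimed |C| lies below the Hamming bound.


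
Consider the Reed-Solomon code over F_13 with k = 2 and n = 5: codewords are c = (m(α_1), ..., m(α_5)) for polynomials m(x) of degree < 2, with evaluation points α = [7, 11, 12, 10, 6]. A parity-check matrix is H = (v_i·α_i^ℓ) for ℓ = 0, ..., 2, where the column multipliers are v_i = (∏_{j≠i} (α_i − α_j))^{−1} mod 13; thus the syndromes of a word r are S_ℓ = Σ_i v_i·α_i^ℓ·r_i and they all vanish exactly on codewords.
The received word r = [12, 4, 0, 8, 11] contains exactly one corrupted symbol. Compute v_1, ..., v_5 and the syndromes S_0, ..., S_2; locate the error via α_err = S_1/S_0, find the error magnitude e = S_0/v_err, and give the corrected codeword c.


S = (1, 7, 10), error at position 1, error magnitude e = 5, c = [7, 4, 0, 8, 11].

Step 1: column multipliers v_i = (∏_{j≠i}(α_i − α_j))^{−1} mod 13.
  i = 1 (α = 7): (7−11)(7−12)(7−10)(7−6) = (−4)·(−5)·(−3)·1 = −60 ≡ 5, so v_1 = 5^{−1} = 8 (mod 13).
  i = 2 (α = 11): (11−7)(11−12)(11−10)(11−6) = 4·(−1)·1·5 = −20 ≡ 6, so v_2 = 6^{−1} = 11 (mod 13).
  i = 3 (α = 12): (12−7)(12−11)(12−10)(12−6) = 5·1·2·6 = 60 ≡ 8, so v_3 = 8^{−1} = 5 (mod 13).
  i = 4 (α = 10): (10−7)(10−11)(10−12)(10−6) = 3·(−1)·(−2)·4 = 24 ≡ 11, so v_4 = 11^{−1} = 6 (mod 13).
  i = 5 (α = 6): (6−7)(6−11)(6−12)(6−10) = (−1)·(−5)·(−6)·(−4) = 120 ≡ 3, so v_5 = 3^{−1} = 9 (mod 13).
  v = [8, 11, 5, 6, 9].
Step 2: syndromes of r = [12, 4, 0, 8, 11] (all sums mod 13).
  S_0 = Σ v_i r_i = 8·12 + 11·4 + 5·0 + 6·8 + 9·11 = 287 ≡ 1.
  S_1 = Σ v_i α_i r_i = 8·7·12 + 11·11·4 + 5·12·0 + 6·10·8 + 9·6·11 = 2230 ≡ 7.
  α_i^2 mod 13 = [10, 4, 1, 9, 10].
  S_2 = Σ v_i α_i^2 r_i = 8·10·12 + 11·4·4 + 5·1·0 + 6·9·8 + 9·10·11 = 2558 ≡ 10.
  S = (1, 7, 10) ≠ 0, so r is not a codeword (an error is present).
Step 3: locate the error. For a single error e at position i, S_ℓ = v_i·e·α_i^ℓ, so α_err = S_1/S_0.
  S_0^{−1} = 1^{−1} = 1 (mod 13), so α_err = 7·1 = 7 ≡ 7 = α_1. Error position i = 1.
  Consistency check: S_2/S_1 = 10·2 = 20 ≡ 7 = α_err ✓ (single-error assumption holds).
Step 4: error magnitude e = S_0/v_1 = S_0·∏_{j≠1}(α_1 − α_j) = 1·5 = 5 ≡ 5 (mod 13).
Step 5: correct position 1: c_1 = r_1 − e = 12 − 5 ≡ 7 (mod 13). Hence c = [7, 4, 0, 8, 11].
  Check: interpolating c through the α_i gives m(x) = 9 + 9·x (degree < 2) with m(α_i) = c_i for every i, so c is indeed a codeword.


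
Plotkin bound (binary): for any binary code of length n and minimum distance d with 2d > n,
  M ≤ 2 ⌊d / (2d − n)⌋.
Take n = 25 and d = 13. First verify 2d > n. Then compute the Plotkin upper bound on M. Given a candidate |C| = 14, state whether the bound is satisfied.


Plotkin bound M ≤ 26; given |C| = 14 ≤ bound (satisfied).

Check applicability: 2d = 26, n = 25.
2d − n = 1 > 0, so Plotkin applies.
Compute d/(2d−n) = 13/1 ≈ 13.0000.
⌊d/(2d−n)⌋ = 13.
Plotkin bound: M ≤ 2·13 = 26.
Given |C| = 14, check: satisfied.
This |C| is below the Plotkin bound.


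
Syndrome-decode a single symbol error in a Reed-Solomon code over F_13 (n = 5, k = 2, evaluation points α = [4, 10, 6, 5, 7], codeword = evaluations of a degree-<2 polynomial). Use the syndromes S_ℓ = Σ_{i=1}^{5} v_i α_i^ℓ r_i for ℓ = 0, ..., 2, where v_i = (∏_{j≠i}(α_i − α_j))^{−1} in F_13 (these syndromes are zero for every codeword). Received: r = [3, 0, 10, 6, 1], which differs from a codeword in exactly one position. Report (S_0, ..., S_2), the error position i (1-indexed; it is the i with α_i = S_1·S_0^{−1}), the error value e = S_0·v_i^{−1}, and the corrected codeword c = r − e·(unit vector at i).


S = (4, 3, 12), error at position 1, error magnitude e = 1, c = [2, 0, 10, 6, 1].

Step 1: column multipliers v_i = (∏_{j≠i}(α_i − α_j))^{−1} mod 13.
  i = 1 (α = 4): (4−10)(4−6)(4−5)(4−7) = (−6)·(−2)·(−1)·(−3) = 36 ≡ 10, so v_1 = 10^{−1} = 4 (mod 13).
  i = 2 (α = 10): (10−4)(10−6)(10−5)(10−7) = 6·4·5·3 = 360 ≡ 9, so v_2 = 9^{−1} = 3 (mod 13).
  i = 3 (α = 6): (6−4)(6−10)(6−5)(6−7) = 2·(−4)·1·(−1) = 8 ≡ 8, so v_3 = 8^{−1} = 5 (mod 13).
  i = 4 (α = 5): (5−4)(5−10)(5−6)(5−7) = 1·(−5)·(−1)·(−2) = −10 ≡ 3, so v_4 = 3^{−1} = 9 (mod 13).
  i = 5 (α = 7): (7−4)(7−10)(7−6)(7−5) = 3·(−3)·1·2 = −18 ≡ 8, so v_5 = 8^{−1} = 5 (mod 13).
  v = [4, 3, 5, 9, 5].
Step 2: syndromes of r = [3, 0, 10, 6, 1] (all sums mod 13).
  S_0 = Σ v_i r_i = 4·3 + 3·0 + 5·10 + 9·6 + 5·1 = 121 ≡ 4.
  S_1 = Σ v_i α_i r_i = 4·4·3 + 3·10·0 + 5·6·10 + 9·5·6 + 5·7·1 = 653 ≡ 3.
  α_i^2 mod 13 = [3, 9, 10, 12, 10].
  S_2 = Σ v_i α_i^2 r_i = 4·3·3 + 3·9·0 + 5·10·10 + 9·12·6 + 5·10·1 = 1234 ≡ 12.
  S = (4, 3, 12) ≠ 0, so r is not a codeword (an error is present).
Step 3: locate the error. For a single error e at position i, S_ℓ = v_i·e·α_i^ℓ, so α_err = S_1/S_0.
  S_0^{−1} = 4^{−1} = 10 (mod 13), so α_err = 3·10 = 30 ≡ 4 = α_1. Error position i = 1.
  Consistency check: S_2/S_1 = 12·9 = 108 ≡ 4 = α_err ✓ (single-error assumption holds).
Step 4: error magnitude e = S_0/v_1 = S_0·∏_{j≠1}(α_1 − α_j) = 4·10 = 40 ≡ 1 (mod 13).
Step 5: correct position 1: c_1 = r_1 − e = 3 − 1 ≡ 2 (mod 13). Hence c = [2, 0, 10, 6, 1].
  Check: interpolating c through the α_i gives m(x) = 12 + 4·x (degree < 2) with m(α_i) = c_i for every i, so c is indeed a codeword.


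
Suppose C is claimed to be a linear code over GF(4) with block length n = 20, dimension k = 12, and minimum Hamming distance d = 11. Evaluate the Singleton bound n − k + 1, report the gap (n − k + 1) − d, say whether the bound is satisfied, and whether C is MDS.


Singleton RHS = n − k + 1 = 9, slack = -2, bound violated (no such code; not MDS).

Singleton bound: d ≤ n − k + 1.
Here n = 20, k = 12, so n − k + 1 = 9.
Given d = 11, check d ≤ 9: NO.
Slack = (n − k + 1) − d = -2.
The slack is negative: d = 11 exceeds n − k + 1 = 9 by 2, so the Singleton bound is violated and no linear [20, 12, 11]_4 code can exist. In particular it is not MDS (MDS requires d = n − k + 1 exactly).
Description: the claimed parameters are [20, 12, 11]_4; such a code would be impossible (violates the Singleton bound).


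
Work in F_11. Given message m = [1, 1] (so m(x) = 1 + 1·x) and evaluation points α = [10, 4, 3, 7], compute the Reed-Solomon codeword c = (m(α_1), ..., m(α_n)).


c = [0, 5, 4, 8]

Message polynomial: m(x) = 1 + 1·x (mod 11).
For each evaluation point α_i, compute m(α_i) mod 11:
  α_1 = 10: Horner steps 1 → 0, so m(10) = 0.
  α_2 = 4: Horner steps 1 → 5, so m(4) = 5.
  α_3 = 3: Horner steps 1 → 4, so m(3) = 4.
  α_4 = 7: Horner steps 1 → 8, so m(7) = 8.
Codeword c = [0, 5, 4, 8] ∈ F_11^4.


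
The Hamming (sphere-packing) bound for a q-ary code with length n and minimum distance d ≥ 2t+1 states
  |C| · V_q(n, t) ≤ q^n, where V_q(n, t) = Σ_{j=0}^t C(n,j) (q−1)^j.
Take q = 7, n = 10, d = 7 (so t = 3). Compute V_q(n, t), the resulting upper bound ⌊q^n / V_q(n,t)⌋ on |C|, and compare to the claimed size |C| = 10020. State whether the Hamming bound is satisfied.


V_q(n, t) = 27601, q^n = 282475249, Hamming bound = 10234, |C| = 10020 ≤ bound (satisfied).

Step 1: Compute V_q(n, t) = Σ_{j=0}^3 C(n, j) (q−1)^j.
  j = 0: C(10,0)·(6)^0 = 1·1 = 1.
  j = 1: C(10,1)·(6)^1 = 10·6 = 60.
  j = 2: C(10,2)·(6)^2 = 45·36 = 1620.
  j = 3: C(10,3)·(6)^3 = 120·216 = 25920.
  V_q(n, t) = 1 + 60 + 1620 + 25920 = 27601.
Step 2: q^n = 7^10 = 282475249.
Step 3: Hamming bound ⌊q^n / V_q(n,t)⌋ = ⌊282475249/27601⌋ = 10234.
Step 4: Compare |C| = 10020 to 10234: satisfied.
The claimed |C| lies below the Hamming bound.


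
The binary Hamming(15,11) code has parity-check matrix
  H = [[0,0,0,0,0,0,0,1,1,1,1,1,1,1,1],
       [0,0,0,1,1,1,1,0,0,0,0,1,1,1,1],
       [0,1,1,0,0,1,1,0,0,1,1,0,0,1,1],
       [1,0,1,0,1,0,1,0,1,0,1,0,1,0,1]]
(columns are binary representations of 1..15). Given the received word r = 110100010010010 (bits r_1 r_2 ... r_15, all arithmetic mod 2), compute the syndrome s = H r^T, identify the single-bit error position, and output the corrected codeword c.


s = (1, 0, 1, 0)^T, error position = 10, corrected codeword c = 110100010110010

Compute s = H r^T mod 2 one row at a time:
  s_1 = 1 + 0 + 0 + 1 + 0 + 0 + 1 + 0 = 3 ≡ 1 (mod 2).
  s_2 = 1 + 0 + 0 + 0 + 0 + 0 + 1 + 0 = 2 ≡ 0 (mod 2).
  s_3 = 1 + 0 + 0 + 0 + 0 + 1 + 1 + 0 = 3 ≡ 1 (mod 2).
  s_4 = 1 + 0 + 0 + 0 + 0 + 1 + 0 + 0 = 2 ≡ 0 (mod 2).
s = (1, 0, 1, 0)^T — this equals column 10 of H (binary 1010), so error is at position 10.
Correct: flip bit 10 of r = 110100010010010 to get c = 110100010110010.


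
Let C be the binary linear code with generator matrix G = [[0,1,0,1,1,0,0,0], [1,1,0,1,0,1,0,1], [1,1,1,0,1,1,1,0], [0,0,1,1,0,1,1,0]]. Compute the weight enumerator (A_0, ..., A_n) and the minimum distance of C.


Weight distribution: A_0 = 1, A_1 = 1, A_3 = 2, A_4 = 5, A_5 = 5, A_6 = 2. Minimum distance d = 1.

Enumerate all 2^4 = 16 messages m ∈ F_2^4.
For each, compute codeword c = mG in F_2^8, then tally its weight.
  m = 0000 → c = 00000000, weight = 0.
  m = 1000 → c = 01011000, weight = 3.
  m = 0100 → c = 11010101, weight = 5.
  m = 1100 → c = 10001101, weight = 4.
  m = 0010 → c = 11101110, weight = 6.
  m = 1010 → c = 10110110, weight = 5.
  m = 0110 → c = 00111011, weight = 5.
  m = 1110 → c = 01100011, weight = 4.
  m = 0001 → c = 00110110, weight = 4.
  m = 1001 → c = 01101110, weight = 5.
  m = 0101 → c = 11100011, weight = 5.
  m = 1101 → c = 10111011, weight = 6.
  m = 0011 → c = 11011000, weight = 4.
  m = 1011 → c = 10000000, weight = 1.
  m = 0111 → c = 00001101, weight = 3.
  m = 1111 → c = 01010101, weight = 4.
Tally weights:
  weight 0: 1 codewords.
  weight 1: 1 codewords.
  weight 3: 2 codewords.
  weight 4: 5 codewords.
  weight 5: 5 codewords.
  weight 6: 2 codewords.
Minimum distance d = smallest w > 0 with A_w > 0 = 1.
Sanity: Σ A_w = 16 = 2^4 = 16 ✓.


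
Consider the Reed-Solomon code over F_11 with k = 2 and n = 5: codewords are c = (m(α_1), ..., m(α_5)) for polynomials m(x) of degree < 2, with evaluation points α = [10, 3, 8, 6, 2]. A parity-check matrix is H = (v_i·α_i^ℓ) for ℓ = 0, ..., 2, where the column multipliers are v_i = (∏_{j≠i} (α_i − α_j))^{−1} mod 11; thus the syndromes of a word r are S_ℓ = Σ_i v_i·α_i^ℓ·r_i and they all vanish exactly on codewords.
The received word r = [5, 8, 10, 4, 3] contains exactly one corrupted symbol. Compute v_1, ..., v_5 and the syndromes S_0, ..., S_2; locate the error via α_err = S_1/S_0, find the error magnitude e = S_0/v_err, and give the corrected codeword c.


S = (7, 10, 8), error at position 2, error magnitude e = 2, c = [5, 6, 10, 4, 3].

Step 1: column multipliers v_i = (∏_{j≠i}(α_i − α_j))^{−1} mod 11.
  i = 1 (α = 10): (10−3)(10−8)(10−6)(10−2) = 7·2·4·8 = 448 ≡ 8, so v_1 = 8^{−1} = 7 (mod 11).
  i = 2 (α = 3): (3−10)(3−8)(3−6)(3−2) = (−7)·(−5)·(−3)·1 = −105 ≡ 5, so v_2 = 5^{−1} = 9 (mod 11).
  i = 3 (α = 8): (8−10)(8−3)(8−6)(8−2) = (−2)·5·2·6 = −120 ≡ 1, so v_3 = 1^{−1} = 1 (mod 11).
  i = 4 (α = 6): (6−10)(6−3)(6−8)(6−2) = (−4)·3·(−2)·4 = 96 ≡ 8, so v_4 = 8^{−1} = 7 (mod 11).
  i = 5 (α = 2): (2−10)(2−3)(2−8)(2−6) = (−8)·(−1)·(−6)·(−4) = 192 ≡ 5, so v_5 = 5^{−1} = 9 (mod 11).
  v = [7, 9, 1, 7, 9].
Step 2: syndromes of r = [5, 8, 10, 4, 3] (all sums mod 11).
  S_0 = Σ v_i r_i = 7·5 + 9·8 + 1·10 + 7·4 + 9·3 = 172 ≡ 7.
  S_1 = Σ v_i α_i r_i = 7·10·5 + 9·3·8 + 1·8·10 + 7·6·4 + 9·2·3 = 868 ≡ 10.
  α_i^2 mod 11 = [1, 9, 9, 3, 4].
  S_2 = Σ v_i α_i^2 r_i = 7·1·5 + 9·9·8 + 1·9·10 + 7·3·4 + 9·4·3 = 965 ≡ 8.
  S = (7, 10, 8) ≠ 0, so r is not a codeword (an error is present).
Step 3: locate the error. For a single error e at position i, S_ℓ = v_i·e·α_i^ℓ, so α_err = S_1/S_0.
  S_0^{−1} = 7^{−1} = 8 (mod 11), so α_err = 10·8 = 80 ≡ 3 = α_2. Error position i = 2.
  Consistency check: S_2/S_1 = 8·10 = 80 ≡ 3 = α_err ✓ (single-error assumption holds).
Step 4: error magnitude e = S_0/v_2 = S_0·∏_{j≠2}(α_2 − α_j) = 7·5 = 35 ≡ 2 (mod 11).
Step 5: correct position 2: c_2 = r_2 − e = 8 − 2 ≡ 6 (mod 11). Hence c = [5, 6, 10, 4, 3].
  Check: interpolating c through the α_i gives m(x) = 8 + 3·x (degree < 2) with m(α_i) = c_i for every i, so c is indeed a codeword.


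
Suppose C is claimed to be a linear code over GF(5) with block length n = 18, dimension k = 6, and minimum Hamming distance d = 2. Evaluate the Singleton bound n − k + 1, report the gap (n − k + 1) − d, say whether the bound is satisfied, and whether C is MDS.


Singleton RHS = n − k + 1 = 13, slack = 11, bound satisfied, not MDS.

Singleton bound: d ≤ n − k + 1.
Here n = 18, k = 6, so n − k + 1 = 13.
Given d = 2, check d ≤ 13: YES.
Slack = (n − k + 1) − d = 11.
The code is NOT MDS (slack = 11 > 0).
Description: the claimed parameters are [18, 6, 2]_5; such a code would be non-MDS.


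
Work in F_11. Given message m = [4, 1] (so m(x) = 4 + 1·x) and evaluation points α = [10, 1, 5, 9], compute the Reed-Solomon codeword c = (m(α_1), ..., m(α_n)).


c = [3, 5, 9, 2]

Message polynomial: m(x) = 4 + 1·x (mod 11).
For each evaluation point α_i, compute m(α_i) mod 11:
  α_1 = 10: Horner steps 1 → 3, so m(10) = 3.
  α_2 = 1: Horner steps 1 → 5, so m(1) = 5.
  α_3 = 5: Horner steps 1 → 9, so m(5) = 9.
  α_4 = 9: Horner steps 1 → 2, so m(9) = 2.
Codeword c = [3, 5, 9, 2] ∈ F_11^4.


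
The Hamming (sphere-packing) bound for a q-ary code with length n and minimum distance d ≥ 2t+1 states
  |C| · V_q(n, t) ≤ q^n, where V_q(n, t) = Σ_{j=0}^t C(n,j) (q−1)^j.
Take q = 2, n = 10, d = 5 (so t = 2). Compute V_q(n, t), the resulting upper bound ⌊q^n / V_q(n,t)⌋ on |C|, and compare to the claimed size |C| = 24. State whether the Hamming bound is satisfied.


V_q(n, t) = 56, q^n = 1024, Hamming bound = 18, |C| = 24 > bound (violated).

Step 1: Compute V_q(n, t) = Σ_{j=0}^2 C(n, j) (q−1)^j.
  j = 0: C(10,0)·(1)^0 = 1·1 = 1.
  j = 1: C(10,1)·(1)^1 = 10·1 = 10.
  j = 2: C(10,2)·(1)^2 = 45·1 = 45.
  V_q(n, t) = 1 + 10 + 45 = 56.
Step 2: q^n = 2^10 = 1024.
Step 3: Hamming bound ⌊q^n / V_q(n,t)⌋ = ⌊1024/56⌋ = 18.
Step 4: Compare |C| = 24 to 18: violated.
The claimed |C| lies above the Hamming bound, so no 2-ary code of length 10 with d ≥ 5 can have 24 codewords.


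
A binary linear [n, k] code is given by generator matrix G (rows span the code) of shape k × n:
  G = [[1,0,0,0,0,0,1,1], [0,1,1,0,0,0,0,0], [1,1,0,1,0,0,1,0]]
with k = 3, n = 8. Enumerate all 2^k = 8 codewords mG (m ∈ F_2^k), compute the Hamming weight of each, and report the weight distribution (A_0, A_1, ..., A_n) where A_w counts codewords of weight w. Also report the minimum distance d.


Weight distribution: A_0 = 1, A_2 = 1, A_3 = 3, A_4 = 2, A_5 = 1. Minimum distance d = 2.

Enumerate all 2^3 = 8 messages m ∈ F_2^3.
For each, compute codeword c = mG in F_2^8, then tally its weight.
  m = 000 → c = 00000000, weight = 0.
  m = 100 → c = 10000011, weight = 3.
  m = 010 → c = 01100000, weight = 2.
  m = 110 → c = 11100011, weight = 5.
  m = 001 → c = 11010010, weight = 4.
  m = 101 → c = 01010001, weight = 3.
  m = 011 → c = 10110010, weight = 4.
  m = 111 → c = 00110001, weight = 3.
Tally weights:
  weight 0: 1 codewords.
  weight 2: 1 codewords.
  weight 3: 3 codewords.
  weight 4: 2 codewords.
  weight 5: 1 codewords.
Minimum distance d = smallest w > 0 with A_w > 0 = 2.
Sanity: Σ A_w = 8 = 2^3 = 8 ✓.


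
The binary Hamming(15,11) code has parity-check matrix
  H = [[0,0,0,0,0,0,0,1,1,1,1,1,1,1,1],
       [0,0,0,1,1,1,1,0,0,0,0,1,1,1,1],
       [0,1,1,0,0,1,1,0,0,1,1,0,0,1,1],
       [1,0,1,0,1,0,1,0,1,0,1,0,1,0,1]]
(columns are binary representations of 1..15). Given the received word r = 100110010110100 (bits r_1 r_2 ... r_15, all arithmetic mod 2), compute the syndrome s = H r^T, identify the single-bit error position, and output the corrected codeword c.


s = (0, 1, 0, 0)^T, error position = 4, corrected codeword c = 100010010110100

Compute s = H r^T mod 2 one row at a time:
  s_1 = 1 + 0 + 1 + 1 + 0 + 1 + 0 + 0 = 4 ≡ 0 (mod 2).
  s_2 = 1 + 1 + 0 + 0 + 0 + 1 + 0 + 0 = 3 ≡ 1 (mod 2).
  s_3 = 0 + 0 + 0 + 0 + 1 + 1 + 0 + 0 = 2 ≡ 0 (mod 2).
  s_4 = 1 + 0 + 1 + 0 + 0 + 1 + 1 + 0 = 4 ≡ 0 (mod 2).
s = (0, 1, 0, 0)^T — this equals column 4 of H (binary 0100), so error is at position 4.
Correct: flip bit 4 of r = 100110010110100 to get c = 100010010110100.


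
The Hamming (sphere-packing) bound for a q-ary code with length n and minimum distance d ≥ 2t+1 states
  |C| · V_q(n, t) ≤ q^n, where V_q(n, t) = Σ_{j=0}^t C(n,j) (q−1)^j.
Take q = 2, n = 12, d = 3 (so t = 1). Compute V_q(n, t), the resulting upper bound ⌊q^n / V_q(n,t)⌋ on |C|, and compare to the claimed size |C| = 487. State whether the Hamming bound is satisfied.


V_q(n, t) = 13, q^n = 4096, Hamming bound = 315, |C| = 487 > bound (violated).

Step 1: Compute V_q(n, t) = Σ_{j=0}^1 C(n, j) (q−1)^j.
  j = 0: C(12,0)·(1)^0 = 1·1 = 1.
  j = 1: C(12,1)·(1)^1 = 12·1 = 12.
  V_q(n, t) = 1 + 12 = 13.
Step 2: q^n = 2^12 = 4096.
Step 3: Hamming bound ⌊q^n / V_q(n,t)⌋ = ⌊4096/13⌋ = 315.
Step 4: Compare |C| = 487 to 315: violated.
The claimed |C| lies above the Hamming bound, so no 2-ary code of length 12 with d ≥ 3 can have 487 codewords.


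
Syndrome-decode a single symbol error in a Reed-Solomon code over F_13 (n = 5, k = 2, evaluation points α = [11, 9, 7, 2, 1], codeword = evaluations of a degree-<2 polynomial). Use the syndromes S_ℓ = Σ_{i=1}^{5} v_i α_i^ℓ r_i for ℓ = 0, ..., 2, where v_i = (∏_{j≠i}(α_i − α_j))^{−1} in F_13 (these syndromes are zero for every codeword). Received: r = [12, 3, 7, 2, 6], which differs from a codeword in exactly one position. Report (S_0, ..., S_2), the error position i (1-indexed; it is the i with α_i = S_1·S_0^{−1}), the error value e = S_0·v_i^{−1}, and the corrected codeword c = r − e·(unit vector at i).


S = (5, 10, 7), error at position 4, error magnitude e = 11, c = [12, 3, 7, 4, 6].

Step 1: column multipliers v_i = (∏_{j≠i}(α_i − α_j))^{−1} mod 13.
  i = 1 (α = 11): (11−9)(11−7)(11−2)(11−1) = 2·4·9·10 = 720 ≡ 5, so v_1 = 5^{−1} = 8 (mod 13).
  i = 2 (α = 9): (9−11)(9−7)(9−2)(9−1) = (−2)·2·7·8 = −224 ≡ 10, so v_2 = 10^{−1} = 4 (mod 13).
  i = 3 (α = 7): (7−11)(7−9)(7−2)(7−1) = (−4)·(−2)·5·6 = 240 ≡ 6, so v_3 = 6^{−1} = 11 (mod 13).
  i = 4 (α = 2): (2−11)(2−9)(2−7)(2−1) = (−9)·(−7)·(−5)·1 = −315 ≡ 10, so v_4 = 10^{−1} = 4 (mod 13).
  i = 5 (α = 1): (1−11)(1−9)(1−7)(1−2) = (−10)·(−8)·(−6)·(−1) = 480 ≡ 12, so v_5 = 12^{−1} = 12 (mod 13).
  v = [8, 4, 11, 4, 12].
Step 2: syndromes of r = [12, 3, 7, 2, 6] (all sums mod 13).
  S_0 = Σ v_i r_i = 8·12 + 4·3 + 11·7 + 4·2 + 12·6 = 265 ≡ 5.
  S_1 = Σ v_i α_i r_i = 8·11·12 + 4·9·3 + 11·7·7 + 4·2·2 + 12·1·6 = 1791 ≡ 10.
  α_i^2 mod 13 = [4, 3, 10, 4, 1].
  S_2 = Σ v_i α_i^2 r_i = 8·4·12 + 4·3·3 + 11·10·7 + 4·4·2 + 12·1·6 = 1294 ≡ 7.
  S = (5, 10, 7) ≠ 0, so r is not a codeword (an error is present).
Step 3: locate the error. For a single error e at position i, S_ℓ = v_i·e·α_i^ℓ, so α_err = S_1/S_0.
  S_0^{−1} = 5^{−1} = 8 (mod 13), so α_err = 10·8 = 80 ≡ 2 = α_4. Error position i = 4.
  Consistency check: S_2/S_1 = 7·4 = 28 ≡ 2 = α_err ✓ (single-error assumption holds).
Step 4: error magnitude e = S_0/v_4 = S_0·∏_{j≠4}(α_4 − α_j) = 5·10 = 50 ≡ 11 (mod 13).
Step 5: correct position 4: c_4 = r_4 − e = 2 − 11 ≡ 4 (mod 13). Hence c = [12, 3, 7, 4, 6].
  Check: interpolating c through the α_i gives m(x) = 8 + 11·x (degree < 2) with m(α_i) = c_i for every i, so c is indeed a codeword.


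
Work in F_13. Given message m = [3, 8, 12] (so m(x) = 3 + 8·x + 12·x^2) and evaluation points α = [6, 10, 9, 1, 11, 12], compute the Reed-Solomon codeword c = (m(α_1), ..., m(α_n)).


c = [2, 9, 7, 10, 9, 7]

Message polynomial: m(x) = 3 + 8·x + 12·x^2 (mod 13).
For each evaluation point α_i, compute m(α_i) mod 13:
  α_1 = 6: Horner steps 12 → 2 → 2, so m(6) = 2.
  α_2 = 10: Horner steps 12 → 11 → 9, so m(10) = 9.
  α_3 = 9: Horner steps 12 → 12 → 7, so m(9) = 7.
  α_4 = 1: Horner steps 12 → 7 → 10, so m(1) = 10.
  α_5 = 11: Horner steps 12 → 10 → 9, so m(11) = 9.
  α_6 = 12: Horner steps 12 → 9 → 7, so m(12) = 7.
Codeword c = [2, 9, 7, 10, 9, 7] ∈ F_13^6.


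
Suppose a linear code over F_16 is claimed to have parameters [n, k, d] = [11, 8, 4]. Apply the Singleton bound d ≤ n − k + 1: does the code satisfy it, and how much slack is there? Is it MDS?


Singleton RHS = n − k + 1 = 4, slack = 0, bound satisfied, MDS.

Singleton bound: d ≤ n − k + 1.
Here n = 11, k = 8, so n − k + 1 = 4.
Given d = 4, check d ≤ 4: YES.
Slack = (n − k + 1) − d = 0.
The code is MDS (slack = 0).
Description: the claimed parameters are [11, 8, 4]_16; such a code would be MDS (meets Singleton bound).


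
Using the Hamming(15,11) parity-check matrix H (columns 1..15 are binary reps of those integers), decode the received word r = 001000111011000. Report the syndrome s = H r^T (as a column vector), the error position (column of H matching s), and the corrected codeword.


s = (0, 0, 1, 0)^T, error position = 2, corrected codeword c = 011000111011000

Compute s = H r^T mod 2 one row at a time:
  s_1 = 1 + 1 + 0 + 1 + 1 + 0 + 0 + 0 = 4 ≡ 0 (mod 2).
  s_2 = 0 + 0 + 0 + 1 + 1 + 0 + 0 + 0 = 2 ≡ 0 (mod 2).
  s_3 = 0 + 1 + 0 + 1 + 0 + 1 + 0 + 0 = 3 ≡ 1 (mod 2).
  s_4 = 0 + 1 + 0 + 1 + 1 + 1 + 0 + 0 = 4 ≡ 0 (mod 2).
s = (0, 0, 1, 0)^T — this equals column 2 of H (binary 0010), so error is at position 2.
Correct: flip bit 2 of r = 001000111011000 to get c = 011000111011000.


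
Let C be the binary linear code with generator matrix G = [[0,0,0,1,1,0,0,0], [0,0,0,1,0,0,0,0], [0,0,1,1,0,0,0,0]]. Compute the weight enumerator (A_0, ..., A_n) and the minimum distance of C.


Weight distribution: A_0 = 1, A_1 = 3, A_2 = 3, A_3 = 1. Minimum distance d = 1.

Enumerate all 2^3 = 8 messages m ∈ F_2^3.
For each, compute codeword c = mG in F_2^8, then tally its weight.
  m = 000 → c = 00000000, weight = 0.
  m = 100 → c = 00011000, weight = 2.
  m = 010 → c = 00010000, weight = 1.
  m = 110 → c = 00001000, weight = 1.
  m = 001 → c = 00110000, weight = 2.
  m = 101 → c = 00101000, weight = 2.
  m = 011 → c = 00100000, weight = 1.
  m = 111 → c = 00111000, weight = 3.
Tally weights:
  weight 0: 1 codewords.
  weight 1: 3 codewords.
  weight 2: 3 codewords.
  weight 3: 1 codewords.
Minimum distance d = smallest w > 0 with A_w > 0 = 1.
Sanity: Σ A_w = 8 = 2^3 = 8 ✓.


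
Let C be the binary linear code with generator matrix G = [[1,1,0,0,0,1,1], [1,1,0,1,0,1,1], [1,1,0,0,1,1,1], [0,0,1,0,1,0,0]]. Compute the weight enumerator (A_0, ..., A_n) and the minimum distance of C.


Weight distribution: A_0 = 1, A_1 = 3, A_2 = 3, A_3 = 1, A_4 = 1, A_5 = 3, A_6 = 3, A_7 = 1. Minimum distance d = 1.

Enumerate all 2^4 = 16 messages m ∈ F_2^4.
For each, compute codeword c = mG in F_2^7, then tally its weight.
  m = 0000 → c = 0000000, weight = 0.
  m = 1000 → c = 1100011, weight = 4.
  m = 0100 → c = 1101011, weight = 5.
  m = 1100 → c = 0001000, weight = 1.
  m = 0010 → c = 1100111, weight = 5.
  m = 1010 → c = 0000100, weight = 1.
  m = 0110 → c = 0001100, weight = 2.
  m = 1110 → c = 1101111, weight = 6.
  m = 0001 → c = 0010100, weight = 2.
  m = 1001 → c = 1110111, weight = 6.
  m = 0101 → c = 1111111, weight = 7.
  m = 1101 → c = 0011100, weight = 3.
  m = 0011 → c = 1110011, weight = 5.
  m = 1011 → c = 0010000, weight = 1.
  m = 0111 → c = 0011000, weight = 2.
  m = 1111 → c = 1111011, weight = 6.
Tally weights:
  weight 0: 1 codewords.
  weight 1: 3 codewords.
  weight 2: 3 codewords.
  weight 3: 1 codewords.
  weight 4: 1 codewords.
  weight 5: 3 codewords.
  weight 6: 3 codewords.
  weight 7: 1 codewords.
Minimum distance d = smallest w > 0 with A_w > 0 = 1.
Sanity: Σ A_w = 16 = 2^4 = 16 ✓.


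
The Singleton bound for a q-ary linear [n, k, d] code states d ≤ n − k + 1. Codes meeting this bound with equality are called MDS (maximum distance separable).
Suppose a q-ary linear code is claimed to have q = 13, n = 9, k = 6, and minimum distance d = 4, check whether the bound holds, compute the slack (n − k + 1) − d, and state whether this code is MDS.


Singleton RHS = n − k + 1 = 4, slack = 0, bound satisfied, MDS.

Singleton bound: d ≤ n − k + 1.
Here n = 9, k = 6, so n − k + 1 = 4.
Given d = 4, check d ≤ 4: YES.
Slack = (n − k + 1) − d = 0.
The code is MDS (slack = 0).
Description: the claimed parameters are [9, 6, 4]_13; such a code would be MDS (meets Singleton bound).


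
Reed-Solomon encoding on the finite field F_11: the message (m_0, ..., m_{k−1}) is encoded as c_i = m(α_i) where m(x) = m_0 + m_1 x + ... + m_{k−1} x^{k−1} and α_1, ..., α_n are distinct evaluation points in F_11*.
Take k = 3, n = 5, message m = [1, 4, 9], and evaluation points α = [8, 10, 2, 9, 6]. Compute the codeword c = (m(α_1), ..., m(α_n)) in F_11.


c = [4, 6, 1, 7, 8]

Message polynomial: m(x) = 1 + 4·x + 9·x^2 (mod 11).
For each evaluation point α_i, compute m(α_i) mod 11:
  α_1 = 8: Horner steps 9 → 10 → 4, so m(8) = 4.
  α_2 = 10: Horner steps 9 → 6 → 6, so m(10) = 6.
  α_3 = 2: Horner steps 9 → 0 → 1, so m(2) = 1.
  α_4 = 9: Horner steps 9 → 8 → 7, so m(9) = 7.
  α_5 = 6: Horner steps 9 → 3 → 8, so m(6) = 8.
Codeword c = [4, 6, 1, 7, 8] ∈ F_11^5.


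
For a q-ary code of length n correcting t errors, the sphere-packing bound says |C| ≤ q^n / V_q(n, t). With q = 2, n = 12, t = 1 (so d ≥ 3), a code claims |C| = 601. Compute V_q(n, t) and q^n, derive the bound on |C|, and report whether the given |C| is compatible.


V_q(n, t) = 13, q^n = 4096, Hamming bound = 315, |C| = 601 > bound (violated).

Step 1: Compute V_q(n, t) = Σ_{j=0}^1 C(n, j) (q−1)^j.
  j = 0: C(12,0)·(1)^0 = 1·1 = 1.
  j = 1: C(12,1)·(1)^1 = 12·1 = 12.
  V_q(n, t) = 1 + 12 = 13.
Step 2: q^n = 2^12 = 4096.
Step 3: Hamming bound ⌊q^n / V_q(n,t)⌋ = ⌊4096/13⌋ = 315.
Step 4: Compare |C| = 601 to 315: violated.
The claimed |C| lies above the Hamming bound, so no 2-ary code of length 12 with d ≥ 3 can have 601 codewords.


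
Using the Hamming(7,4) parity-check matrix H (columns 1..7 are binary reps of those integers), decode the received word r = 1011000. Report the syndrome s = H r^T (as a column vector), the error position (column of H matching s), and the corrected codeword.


s = (1, 1, 0)^T, error position = 6, corrected codeword c = 1011010

Compute s = H r^T mod 2 one row at a time:
  s_1 = 1 + 0 + 0 + 0 = 1 ≡ 1 (mod 2).
  s_2 = 0 + 1 + 0 + 0 = 1 ≡ 1 (mod 2).
  s_3 = 1 + 1 + 0 + 0 = 2 ≡ 0 (mod 2).
s = (1, 1, 0)^T — this equals column 6 of H (binary 110), so error is at position 6.
Correct: flip bit 6 of r = 1011000 to get c = 1011010.


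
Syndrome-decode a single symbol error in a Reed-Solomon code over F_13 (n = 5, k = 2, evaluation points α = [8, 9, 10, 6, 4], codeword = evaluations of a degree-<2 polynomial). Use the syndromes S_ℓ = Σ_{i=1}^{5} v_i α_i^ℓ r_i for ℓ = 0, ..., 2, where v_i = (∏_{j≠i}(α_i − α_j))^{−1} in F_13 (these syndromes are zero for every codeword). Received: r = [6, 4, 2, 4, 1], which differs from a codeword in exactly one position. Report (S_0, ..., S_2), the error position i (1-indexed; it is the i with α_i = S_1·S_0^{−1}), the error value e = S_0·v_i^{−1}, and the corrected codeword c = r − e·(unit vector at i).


S = (5, 4, 11), error at position 4, error magnitude e = 7, c = [6, 4, 2, 10, 1].

Step 1: column multipliers v_i = (∏_{j≠i}(α_i − α_j))^{−1} mod 13.
  i = 1 (α = 8): (8−9)(8−10)(8−6)(8−4) = (−1)·(−2)·2·4 = 16 ≡ 3, so v_1 = 3^{−1} = 9 (mod 13).
  i = 2 (α = 9): (9−8)(9−10)(9−6)(9−4) = 1·(−1)·3·5 = −15 ≡ 11, so v_2 = 11^{−1} = 6 (mod 13).
  i = 3 (α = 10): (10−8)(10−9)(10−6)(10−4) = 2·1·4·6 = 48 ≡ 9, so v_3 = 9^{−1} = 3 (mod 13).
  i = 4 (α = 6): (6−8)(6−9)(6−10)(6−4) = (−2)·(−3)·(−4)·2 = −48 ≡ 4, so v_4 = 4^{−1} = 10 (mod 13).
  i = 5 (α = 4): (4−8)(4−9)(4−10)(4−6) = (−4)·(−5)·(−6)·(−2) = 240 ≡ 6, so v_5 = 6^{−1} = 11 (mod 13).
  v = [9, 6, 3, 10, 11].
Step 2: syndromes of r = [6, 4, 2, 4, 1] (all sums mod 13).
  S_0 = Σ v_i r_i = 9·6 + 6·4 + 3·2 + 10·4 + 11·1 = 135 ≡ 5.
  S_1 = Σ v_i α_i r_i = 9·8·6 + 6·9·4 + 3·10·2 + 10·6·4 + 11·4·1 = 992 ≡ 4.
  α_i^2 mod 13 = [12, 3, 9, 10, 3].
  S_2 = Σ v_i α_i^2 r_i = 9·12·6 + 6·3·4 + 3·9·2 + 10·10·4 + 11·3·1 = 1207 ≡ 11.
  S = (5, 4, 11) ≠ 0, so r is not a codeword (an error is present).
Step 3: locate the error. For a single error e at position i, S_ℓ = v_i·e·α_i^ℓ, so α_err = S_1/S_0.
  S_0^{−1} = 5^{−1} = 8 (mod 13), so α_err = 4·8 = 32 ≡ 6 = α_4. Error position i = 4.
  Consistency check: S_2/S_1 = 11·10 = 110 ≡ 6 = α_err ✓ (single-error assumption holds).
Step 4: error magnitude e = S_0/v_4 = S_0·∏_{j≠4}(α_4 − α_j) = 5·4 = 20 ≡ 7 (mod 13).
Step 5: correct position 4: c_4 = r_4 − e = 4 − 7 ≡ 10 (mod 13). Hence c = [6, 4, 2, 10, 1].
  Check: interpolating c through the α_i gives m(x) = 9 + 11·x (degree < 2) with m(α_i) = c_i for every i, so c is indeed a codeword.


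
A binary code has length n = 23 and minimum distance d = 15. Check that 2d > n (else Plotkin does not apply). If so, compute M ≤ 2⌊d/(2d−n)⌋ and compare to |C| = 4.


Plotkin bound M ≤ 4; given |C| = 4 ≤ bound (satisfied).

Check applicability: 2d = 30, n = 23.
2d − n = 7 > 0, so Plotkin applies.
Compute d/(2d−n) = 15/7 ≈ 2.1429.
⌊d/(2d−n)⌋ = 2.
Plotkin bound: M ≤ 2·2 = 4.
Given |C| = 4, check: satisfied.
This |C| is at the Plotkin bound.


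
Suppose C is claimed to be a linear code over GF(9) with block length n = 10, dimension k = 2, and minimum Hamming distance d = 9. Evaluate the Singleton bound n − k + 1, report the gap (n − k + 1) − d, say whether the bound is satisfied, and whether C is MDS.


Singleton RHS = n − k + 1 = 9, slack = 0, bound satisfied, MDS.

Singleton bound: d ≤ n − k + 1.
Here n = 10, k = 2, so n − k + 1 = 9.
Given d = 9, check d ≤ 9: YES.
Slack = (n − k + 1) − d = 0.
The code is MDS (slack = 0).
Description: the claimed parameters are [10, 2, 9]_9; such a code would be MDS (meets Singleton bound).


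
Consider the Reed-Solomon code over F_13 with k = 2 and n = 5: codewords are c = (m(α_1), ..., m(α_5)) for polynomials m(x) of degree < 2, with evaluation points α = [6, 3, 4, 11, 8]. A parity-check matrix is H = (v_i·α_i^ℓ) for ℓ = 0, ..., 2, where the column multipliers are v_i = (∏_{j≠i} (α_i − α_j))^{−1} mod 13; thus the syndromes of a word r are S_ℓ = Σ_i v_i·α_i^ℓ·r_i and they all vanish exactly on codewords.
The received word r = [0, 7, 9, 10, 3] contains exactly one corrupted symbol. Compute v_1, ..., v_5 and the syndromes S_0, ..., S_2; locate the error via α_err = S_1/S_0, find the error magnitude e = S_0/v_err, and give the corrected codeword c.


S = (9, 7, 4), error at position 5, error magnitude e = 12, c = [0, 7, 9, 10, 4].

Step 1: column multipliers v_i = (∏_{j≠i}(α_i − α_j))^{−1} mod 13.
  i = 1 (α = 6): (6−3)(6−4)(6−11)(6−8) = 3·2·(−5)·(−2) = 60 ≡ 8, so v_1 = 8^{−1} = 5 (mod 13).
  i = 2 (α = 3): (3−6)(3−4)(3−11)(3−8) = (−3)·(−1)·(−8)·(−5) = 120 ≡ 3, so v_2 = 3^{−1} = 9 (mod 13).
  i = 3 (α = 4): (4−6)(4−3)(4−11)(4−8) = (−2)·1·(−7)·(−4) = −56 ≡ 9, so v_3 = 9^{−1} = 3 (mod 13).
  i = 4 (α = 11): (11−6)(11−3)(11−4)(11−8) = 5·8·7·3 = 840 ≡ 8, so v_4 = 8^{−1} = 5 (mod 13).
  i = 5 (α = 8): (8−6)(8−3)(8−4)(8−11) = 2·5·4·(−3) = −120 ≡ 10, so v_5 = 10^{−1} = 4 (mod 13).
  v = [5, 9, 3, 5, 4].
Step 2: syndromes of r = [0, 7, 9, 10, 3] (all sums mod 13).
  S_0 = Σ v_i r_i = 5·0 + 9·7 + 3·9 + 5·10 + 4·3 = 152 ≡ 9.
  S_1 = Σ v_i α_i r_i = 5·6·0 + 9·3·7 + 3·4·9 + 5·11·10 + 4·8·3 = 943 ≡ 7.
  α_i^2 mod 13 = [10, 9, 3, 4, 12].
  S_2 = Σ v_i α_i^2 r_i = 5·10·0 + 9·9·7 + 3·3·9 + 5·4·10 + 4·12·3 = 992 ≡ 4.
  S = (9, 7, 4) ≠ 0, so r is not a codeword (an error is present).
Step 3: locate the error. For a single error e at position i, S_ℓ = v_i·e·α_i^ℓ, so α_err = S_1/S_0.
  S_0^{−1} = 9^{−1} = 3 (mod 13), so α_err = 7·3 = 21 ≡ 8 = α_5. Error position i = 5.
  Consistency check: S_2/S_1 = 4·2 = 8 ≡ 8 = α_err ✓ (single-error assumption holds).
Step 4: error magnitude e = S_0/v_5 = S_0·∏_{j≠5}(α_5 − α_j) = 9·10 = 90 ≡ 12 (mod 13).
Step 5: correct position 5: c_5 = r_5 − e = 3 − 12 ≡ 4 (mod 13). Hence c = [0, 7, 9, 10, 4].
  Check: interpolating c through the α_i gives m(x) = 1 + 2·x (degree < 2) with m(α_i) = c_i for every i, so c is indeed a codeword.


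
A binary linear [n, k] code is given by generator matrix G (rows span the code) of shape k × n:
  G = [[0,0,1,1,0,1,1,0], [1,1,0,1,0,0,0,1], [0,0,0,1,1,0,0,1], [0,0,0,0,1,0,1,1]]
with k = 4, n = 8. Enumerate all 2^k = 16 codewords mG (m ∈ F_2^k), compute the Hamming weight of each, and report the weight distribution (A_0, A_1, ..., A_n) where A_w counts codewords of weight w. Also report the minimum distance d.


Weight distribution: A_0 = 1, A_2 = 2, A_3 = 3, A_4 = 3, A_5 = 4, A_6 = 2, A_7 = 1. Minimum distance d = 2.

Enumerate all 2^4 = 16 messages m ∈ F_2^4.
For each, compute codeword c = mG in F_2^8, then tally its weight.
  m = 0000 → c = 00000000, weight = 0.
  m = 1000 → c = 00110110, weight = 4.
  m = 0100 → c = 11010001, weight = 4.
  m = 1100 → c = 11100111, weight = 6.
  m = 0010 → c = 00011001, weight = 3.
  m = 1010 → c = 00101111, weight = 5.
  m = 0110 → c = 11001000, weight = 3.
  m = 1110 → c = 11111110, weight = 7.
  m = 0001 → c = 00001011, weight = 3.
  m = 1001 → c = 00111101, weight = 5.
  m = 0101 → c = 11011010, weight = 5.
  m = 1101 → c = 11101100, weight = 5.
  m = 0011 → c = 00010010, weight = 2.
  m = 1011 → c = 00100100, weight = 2.
  m = 0111 → c = 11000011, weight = 4.
  m = 1111 → c = 11110101, weight = 6.
Tally weights:
  weight 0: 1 codewords.
  weight 2: 2 codewords.
  weight 3: 3 codewords.
  weight 4: 3 codewords.
  weight 5: 4 codewords.
  weight 6: 2 codewords.
  weight 7: 1 codewords.
Minimum distance d = smallest w > 0 with A_w > 0 = 2.
Sanity: Σ A_w = 16 = 2^4 = 16 ✓.


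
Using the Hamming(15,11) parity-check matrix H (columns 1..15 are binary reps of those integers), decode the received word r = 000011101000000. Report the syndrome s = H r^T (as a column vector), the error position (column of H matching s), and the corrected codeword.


s = (1, 1, 0, 1)^T, error position = 13, corrected codeword c = 000011101000100

Compute s = H r^T mod 2 one row at a time:
  s_1 = 0 + 1 + 0 + 0 + 0 + 0 + 0 + 0 = 1 ≡ 1 (mod 2).
  s_2 = 0 + 1 + 1 + 1 + 0 + 0 + 0 + 0 = 3 ≡ 1 (mod 2).
  s_3 = 0 + 0 + 1 + 1 + 0 + 0 + 0 + 0 = 2 ≡ 0 (mod 2).
  s_4 = 0 + 0 + 1 + 1 + 1 + 0 + 0 + 0 = 3 ≡ 1 (mod 2).
s = (1, 1, 0, 1)^T — this equals column 13 of H (binary 1101), so error is at position 13.
Correct: flip bit 13 of r = 000011101000000 to get c = 000011101000100.


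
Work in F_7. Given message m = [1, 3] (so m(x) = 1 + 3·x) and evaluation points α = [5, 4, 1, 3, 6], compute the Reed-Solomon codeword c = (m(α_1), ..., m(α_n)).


c = [2, 6, 4, 3, 5]

Message polynomial: m(x) = 1 + 3·x (mod 7).
For each evaluation point α_i, compute m(α_i) mod 7:
  α_1 = 5: Horner steps 3 → 2, so m(5) = 2.
  α_2 = 4: Horner steps 3 → 6, so m(4) = 6.
  α_3 = 1: Horner steps 3 → 4, so m(1) = 4.
  α_4 = 3: Horner steps 3 → 3, so m(3) = 3.
  α_5 = 6: Horner steps 3 → 5, so m(6) = 5.
Codeword c = [2, 6, 4, 3, 5] ∈ F_7^5.


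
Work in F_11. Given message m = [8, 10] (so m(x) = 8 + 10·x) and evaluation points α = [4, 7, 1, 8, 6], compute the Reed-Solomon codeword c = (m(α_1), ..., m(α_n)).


c = [4, 1, 7, 0, 2]

Message polynomial: m(x) = 8 + 10·x (mod 11).
For each evaluation point α_i, compute m(α_i) mod 11:
  α_1 = 4: Horner steps 10 → 4, so m(4) = 4.
  α_2 = 7: Horner steps 10 → 1, so m(7) = 1.
  α_3 = 1: Horner steps 10 → 7, so m(1) = 7.
  α_4 = 8: Horner steps 10 → 0, so m(8) = 0.
  α_5 = 6: Horner steps 10 → 2, so m(6) = 2.
Codeword c = [4, 1, 7, 0, 2] ∈ F_11^5.


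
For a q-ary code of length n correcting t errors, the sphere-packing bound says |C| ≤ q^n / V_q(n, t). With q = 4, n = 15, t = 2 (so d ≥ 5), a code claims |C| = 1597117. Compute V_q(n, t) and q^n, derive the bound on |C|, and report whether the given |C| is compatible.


V_q(n, t) = 991, q^n = 1073741824, Hamming bound = 1083493, |C| = 1597117 > bound (violated).

Step 1: Compute V_q(n, t) = Σ_{j=0}^2 C(n, j) (q−1)^j.
  j = 0: C(15,0)·(3)^0 = 1·1 = 1.
  j = 1: C(15,1)·(3)^1 = 15·3 = 45.
  j = 2: C(15,2)·(3)^2 = 105·9 = 945.
  V_q(n, t) = 1 + 45 + 945 = 991.
Step 2: q^n = 4^15 = 1073741824.
Step 3: Hamming bound ⌊q^n / V_q(n,t)⌋ = ⌊1073741824/991⌋ = 1083493.
Step 4: Compare |C| = 1597117 to 1083493: violated.
The claimed |C| lies above the Hamming bound, so no 4-ary code of length 15 with d ≥ 5 can have 1597117 codewords.


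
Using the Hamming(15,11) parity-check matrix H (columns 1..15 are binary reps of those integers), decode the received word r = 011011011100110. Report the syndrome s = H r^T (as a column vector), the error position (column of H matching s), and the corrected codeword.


s = (1, 0, 1, 0)^T, error position = 10, corrected codeword c = 011011011000110

Compute s = H r^T mod 2 one row at a time:
  s_1 = 1 + 1 + 1 + 0 + 0 + 1 + 1 + 0 = 5 ≡ 1 (mod 2).
  s_2 = 0 + 1 + 1 + 0 + 0 + 1 + 1 + 0 = 4 ≡ 0 (mod 2).
  s_3 = 1 + 1 + 1 + 0 + 1 + 0 + 1 + 0 = 5 ≡ 1 (mod 2).
  s_4 = 0 + 1 + 1 + 0 + 1 + 0 + 1 + 0 = 4 ≡ 0 (mod 2).
s = (1, 0, 1, 0)^T — this equals column 10 of H (binary 1010), so error is at position 10.
Correct: flip bit 10 of r = 011011011100110 to get c = 011011011000110.


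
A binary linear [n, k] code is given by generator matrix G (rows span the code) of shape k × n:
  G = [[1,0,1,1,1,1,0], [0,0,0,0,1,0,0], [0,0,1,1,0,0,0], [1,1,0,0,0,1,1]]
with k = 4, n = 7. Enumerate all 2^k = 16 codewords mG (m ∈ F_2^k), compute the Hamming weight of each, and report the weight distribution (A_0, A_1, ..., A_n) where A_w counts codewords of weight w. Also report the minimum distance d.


Weight distribution: A_0 = 1, A_1 = 1, A_2 = 3, A_3 = 3, A_4 = 3, A_5 = 3, A_6 = 1, A_7 = 1. Minimum distance d = 1.

Enumerate all 2^4 = 16 messages m ∈ F_2^4.
For each, compute codeword c = mG in F_2^7, then tally its weight.
  m = 0000 → c = 0000000, weight = 0.
  m = 1000 → c = 1011110, weight = 5.
  m = 0100 → c = 0000100, weight = 1.
  m = 1100 → c = 1011010, weight = 4.
  m = 0010 → c = 0011000, weight = 2.
  m = 1010 → c = 1000110, weight = 3.
  m = 0110 → c = 0011100, weight = 3.
  m = 1110 → c = 1000010, weight = 2.
  m = 0001 → c = 1100011, weight = 4.
  m = 1001 → c = 0111101, weight = 5.
  m = 0101 → c = 1100111, weight = 5.
  m = 1101 → c = 0111001, weight = 4.
  m = 0011 → c = 1111011, weight = 6.
  m = 1011 → c = 0100101, weight = 3.
  m = 0111 → c = 1111111, weight = 7.
  m = 1111 → c = 0100001, weight = 2.
Tally weights:
  weight 0: 1 codewords.
  weight 1: 1 codewords.
  weight 2: 3 codewords.
  weight 3: 3 codewords.
  weight 4: 3 codewords.
  weight 5: 3 codewords.
  weight 6: 1 codewords.
  weight 7: 1 codewords.
Minimum distance d = smallest w > 0 with A_w > 0 = 1.
Sanity: Σ A_w = 16 = 2^4 = 16 ✓.
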